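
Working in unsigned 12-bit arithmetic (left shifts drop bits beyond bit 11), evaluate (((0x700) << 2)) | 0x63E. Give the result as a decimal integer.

3646

0x700 = 011100000000
→ << 2 (mod 2^12) → 110000000000 = 3072
0x63E = 011000111110
→ | → 111000111110 = 3646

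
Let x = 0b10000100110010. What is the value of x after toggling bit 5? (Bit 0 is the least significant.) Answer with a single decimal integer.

x = 10000100110010
bit 5 is currently 1; toggle it via x ^ (1 << 5) = x ^ 32
→ 10000100010010 = 8466

8466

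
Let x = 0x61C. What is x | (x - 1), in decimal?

x = 11000011100 = 1564
x - 1 = 11000011011
OR    = 11000011111 = 1567
(x | (x - 1) sets all bits below the lowest set bit.)

1567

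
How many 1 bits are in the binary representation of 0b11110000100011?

7

n = 11110000100011
Count the 1s: 1 + 1 + 1 + 1 + 1 + 1 + 1 = 7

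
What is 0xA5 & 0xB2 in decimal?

0xA5 = 10100101
0xB2 = 10110010
AND → 10100000 = 160

160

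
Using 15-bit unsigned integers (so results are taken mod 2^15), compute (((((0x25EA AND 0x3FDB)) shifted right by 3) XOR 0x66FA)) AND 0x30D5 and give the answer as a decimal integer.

0x25EA = 010010111101010
0x3FDB = 011111111011011
→ AND → 010010111001010 = 9674
→ shifted right by 3 → 000010010111001 = 1209
0x66FA = 110011011111010
→ XOR → 110001001000011 = 25155
0x30D5 = 011000011010101
→ AND → 010000001000001 = 8257

8257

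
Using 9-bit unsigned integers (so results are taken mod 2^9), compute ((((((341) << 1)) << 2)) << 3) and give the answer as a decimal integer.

320

341 = 101010101
→ << 1 (mod 2^9) → 010101010 = 170
→ << 2 (mod 2^9) → 010101000 = 168
→ << 3 (mod 2^9) → 101000000 = 320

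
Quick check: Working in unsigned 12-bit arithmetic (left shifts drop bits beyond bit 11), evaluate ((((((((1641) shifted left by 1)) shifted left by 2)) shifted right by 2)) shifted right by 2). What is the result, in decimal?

1641 = 011001101001
→ shifted left by 1 (mod 2^12) → 110011010010 = 3282
→ shifted left by 2 (mod 2^12) → 001101001000 = 840
→ shifted right by 2 → 000011010010 = 210
→ shifted right by 2 → 000000110100 = 52

52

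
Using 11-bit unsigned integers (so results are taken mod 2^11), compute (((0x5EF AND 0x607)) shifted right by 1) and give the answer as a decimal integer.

0x5EF = 10111101111
0x607 = 11000000111
→ AND → 10000000111 = 1031
→ shifted right by 1 → 01000000011 = 515

515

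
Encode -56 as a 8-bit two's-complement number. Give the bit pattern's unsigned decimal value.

56 in 8 bits: 00111000
Invert: 11000111
Add 1:  11001000 = 200
(Check: 2^8 - 56 = 256 - 56 = 200.)

200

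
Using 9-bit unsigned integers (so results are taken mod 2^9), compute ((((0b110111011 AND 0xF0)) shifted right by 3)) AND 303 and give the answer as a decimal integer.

0b110111011 = 110111011
0xF0 = 011110000
→ AND → 010110000 = 176
→ shifted right by 3 → 000010110 = 22
303 = 100101111
→ AND → 000000110 = 6

6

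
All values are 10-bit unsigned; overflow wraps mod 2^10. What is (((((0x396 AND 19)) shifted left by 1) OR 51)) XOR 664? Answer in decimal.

0x396 = 1110010110
19 = 0000010011
→ AND → 0000010010 = 18
→ shifted left by 1 (mod 2^10) → 0000100100 = 36
51 = 0000110011
→ OR → 0000110111 = 55
664 = 1010011000
→ XOR → 1010101111 = 687

687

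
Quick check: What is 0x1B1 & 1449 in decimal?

0x1B1 = 00110110001
1449 = 10110101001
AND → 00110100001 = 417

417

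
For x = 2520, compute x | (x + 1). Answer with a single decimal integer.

x = 100111011000 = 2520
x + 1 = 100111011001
OR    = 100111011001 = 2521
(x | (x + 1) sets the lowest cleared bit.)

2521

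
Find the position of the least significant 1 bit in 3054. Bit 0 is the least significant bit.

3054 = 101111101110
Trailing zeros: 1, so the lowest set bit is bit 1 (value 2).

1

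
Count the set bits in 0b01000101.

n = 1000101
Count the 1s: 1 + 1 + 1 = 3

3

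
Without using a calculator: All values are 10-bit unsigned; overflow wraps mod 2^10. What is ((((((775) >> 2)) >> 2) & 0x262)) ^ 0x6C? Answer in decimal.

775 = 1100000111
→ >> 2 → 0011000001 = 193
→ >> 2 → 0000110000 = 48
0x262 = 1001100010
→ & → 0000100000 = 32
0x6C = 0001101100
→ ^ → 0001001100 = 76

76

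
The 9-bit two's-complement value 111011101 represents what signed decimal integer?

pattern = 111011101 (MSB is 1 ⇒ negative)
Invert: 000100010, add 1 → 000100011 = 35, so the value is -35.
(Equivalently: 477 - 2^9 = 477 - 512 = -35.)

-35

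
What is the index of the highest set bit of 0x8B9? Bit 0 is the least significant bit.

11

0x8B9 = 100010111001
The topmost 1 is at position 11 (since 2^11 = 2048 ≤ 2233 < 4096).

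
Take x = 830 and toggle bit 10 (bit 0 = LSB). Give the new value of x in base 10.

1854

x = 01100111110
bit 10 is currently 0; toggle it via x ^ (1 << 10) = x ^ 1024
→ 11100111110 = 1854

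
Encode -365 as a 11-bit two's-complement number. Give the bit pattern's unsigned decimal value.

365 in 11 bits: 00101101101
Invert: 11010010010
Add 1:  11010010011 = 1683
(Check: 2^11 - 365 = 2048 - 365 = 1683.)

1683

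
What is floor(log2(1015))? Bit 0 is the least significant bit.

1015 = 1111110111
The topmost 1 is at position 9 (since 2^9 = 512 ≤ 1015 < 1024).

9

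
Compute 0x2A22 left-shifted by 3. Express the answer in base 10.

0x2A22 = 00010101000100010
shift left by 3 → 10101000100010000 = 86288
(equivalently, 10786 × 2^3 = 10786 × 8)

86288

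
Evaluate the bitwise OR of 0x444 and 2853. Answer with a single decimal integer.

3941

0x444 = 010001000100
2853 = 101100100101
 OR → 111101100101 = 3941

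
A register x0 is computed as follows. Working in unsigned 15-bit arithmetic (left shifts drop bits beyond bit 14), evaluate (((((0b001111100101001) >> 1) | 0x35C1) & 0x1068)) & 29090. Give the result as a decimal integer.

4096

0b001111100101001 = 001111100101001
→ >> 1 → 000111110010100 = 3988
0x35C1 = 011010111000001
→ | → 011111111010101 = 16341
0x1068 = 001000001101000
→ & → 001000001000000 = 4160
29090 = 111000110100010
→ & → 001000000000000 = 4096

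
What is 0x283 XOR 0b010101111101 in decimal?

0x283 = 01010000011
b = 10101111101
XOR → 11111111110 = 2046

2046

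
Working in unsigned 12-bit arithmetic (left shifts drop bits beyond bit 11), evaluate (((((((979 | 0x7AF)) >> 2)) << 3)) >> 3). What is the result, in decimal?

511

979 = 001111010011
0x7AF = 011110101111
→ | → 011111111111 = 2047
→ >> 2 → 000111111111 = 511
→ << 3 (mod 2^12) → 111111111000 = 4088
→ >> 3 → 000111111111 = 511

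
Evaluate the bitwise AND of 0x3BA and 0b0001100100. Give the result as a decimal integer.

32

0x3BA = 1110111010
b = 0001100100
AND → 0000100000 = 32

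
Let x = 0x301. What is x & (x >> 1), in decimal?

256

x = 1100000001 = 769
x>>1 = 0110000000
AND  = 0100000000 = 256
(x & (x >> 1) has a 1 wherever x has two consecutive 1 bits.)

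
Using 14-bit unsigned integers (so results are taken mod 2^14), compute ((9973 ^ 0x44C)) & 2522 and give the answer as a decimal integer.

152

9973 = 10011011110101
0x44C = 00010001001100
→ ^ → 10001010111001 = 8889
2522 = 00100111011010
→ & → 00000010011000 = 152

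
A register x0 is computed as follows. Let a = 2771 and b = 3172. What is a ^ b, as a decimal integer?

1719

2771 = 101011010011
3172 = 110001100100
XOR → 011010110111 = 1719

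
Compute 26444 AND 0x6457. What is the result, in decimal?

25668

26444 = 110011101001100
0x6457 = 110010001010111
AND → 110010001000100 = 25668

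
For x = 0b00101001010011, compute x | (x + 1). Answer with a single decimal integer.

x = 101001010011 = 2643
x + 1 = 101001010100
OR    = 101001010111 = 2647
(x | (x + 1) sets the lowest cleared bit.)

2647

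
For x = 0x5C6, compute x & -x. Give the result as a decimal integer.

x = 10111000110 = 1478
-x (two's complement) = …01000111010
AND   = 00000000010 = 2
(x & -x isolates the lowest set bit of x.)

2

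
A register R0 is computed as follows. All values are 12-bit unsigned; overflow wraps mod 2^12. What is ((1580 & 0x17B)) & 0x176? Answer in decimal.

1580 = 011000101100
0x17B = 000101111011
→ & → 000000101000 = 40
0x176 = 000101110110
→ & → 000000100000 = 32

32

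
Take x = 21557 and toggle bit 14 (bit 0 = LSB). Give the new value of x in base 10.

x = 0101010000110101
bit 14 is currently 1; toggle it via x ^ (1 << 14) = x ^ 16384
→ 0001010000110101 = 5173

5173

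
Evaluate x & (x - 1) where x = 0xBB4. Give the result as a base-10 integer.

x = 101110110100 = 2996
x - 1 = 101110110011
AND   = 101110110000 = 2992
(x & (x - 1) clears the lowest set bit of x.)

2992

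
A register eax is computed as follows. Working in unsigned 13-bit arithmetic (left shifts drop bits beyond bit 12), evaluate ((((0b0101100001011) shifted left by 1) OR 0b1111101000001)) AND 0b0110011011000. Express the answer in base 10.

3152

0b0101100001011 = 0101100001011
→ shifted left by 1 (mod 2^13) → 1011000010110 = 5654
0b1111101000001 = 1111101000001
→ OR → 1111101010111 = 8023
0b0110011011000 = 0110011011000
→ AND → 0110001010000 = 3152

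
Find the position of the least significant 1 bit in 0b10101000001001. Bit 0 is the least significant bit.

0b10101000001001 = 10101000001001
Trailing zeros: 0, so the lowest set bit is bit 0 (value 1).

0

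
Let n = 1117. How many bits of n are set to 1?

1117 = 10001011101
Count the 1s: 1 + 1 + 1 + 1 + 1 + 1 = 6

6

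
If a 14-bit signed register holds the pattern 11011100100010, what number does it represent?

-2270

pattern = 11011100100010 (MSB is 1 ⇒ negative)
Invert: 00100011011101, add 1 → 00100011011110 = 2270, so the value is -2270.
(Equivalently: 14114 - 2^14 = 14114 - 16384 = -2270.)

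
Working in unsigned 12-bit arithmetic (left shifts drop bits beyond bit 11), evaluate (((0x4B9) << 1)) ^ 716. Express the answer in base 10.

0x4B9 = 010010111001
→ << 1 (mod 2^12) → 100101110010 = 2418
716 = 001011001100
→ ^ → 101110111110 = 3006

3006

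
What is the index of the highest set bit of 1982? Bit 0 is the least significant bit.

10

1982 = 11110111110
The topmost 1 is at position 10 (since 2^10 = 1024 ≤ 1982 < 2048).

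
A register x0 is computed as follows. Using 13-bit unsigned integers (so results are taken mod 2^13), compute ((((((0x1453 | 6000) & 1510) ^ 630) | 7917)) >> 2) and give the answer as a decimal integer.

2047

0x1453 = 1010001010011
6000 = 1011101110000
→ | → 1011101110011 = 6003
1510 = 0010111100110
→ & → 0010101100010 = 1378
630 = 0001001110110
→ ^ → 0011100010100 = 1812
7917 = 1111011101101
→ | → 1111111111101 = 8189
→ >> 2 → 0011111111111 = 2047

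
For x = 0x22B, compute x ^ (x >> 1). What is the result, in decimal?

x = 1000101011 = 555
x>>1 = 0100010101
XOR  = 1100111110 = 830
(x ^ (x >> 1) gives the standard binary-reflected Gray code of x.)

830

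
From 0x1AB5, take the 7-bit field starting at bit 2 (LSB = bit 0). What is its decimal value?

v = 0001101010110101
Shift right by 2: 00011010101101
Mask low 7 bits: 0101101 = 45

45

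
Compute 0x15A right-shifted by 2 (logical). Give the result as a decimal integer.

0x15A = 101011010
shift right by 2 → 001010110 = 86
(equivalently, floor(346 / 4))

86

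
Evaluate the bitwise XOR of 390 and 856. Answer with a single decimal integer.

734

390 = 0110000110
856 = 1101011000
XOR → 1011011110 = 734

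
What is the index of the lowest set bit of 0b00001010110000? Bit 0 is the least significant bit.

4

0b00001010110000 = 1010110000
Trailing zeros: 4, so the lowest set bit is bit 4 (value 16).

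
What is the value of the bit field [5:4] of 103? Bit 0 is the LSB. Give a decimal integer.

2

v = 01100111
Shift right by 4: 0110
Mask low 2 bits: 10 = 2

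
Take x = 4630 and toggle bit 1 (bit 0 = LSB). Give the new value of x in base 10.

4628

x = 0001001000010110
bit 1 is currently 1; toggle it via x ^ (1 << 1) = x ^ 2
→ 0001001000010100 = 4628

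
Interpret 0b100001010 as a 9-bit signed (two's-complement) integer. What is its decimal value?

-246

pattern = 100001010 (MSB is 1 ⇒ negative)
Invert: 011110101, add 1 → 011110110 = 246, so the value is -246.
(Equivalently: 266 - 2^9 = 266 - 512 = -246.)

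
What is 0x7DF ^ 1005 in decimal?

1074

0x7DF = 11111011111
1005 = 01111101101
XOR → 10000110010 = 1074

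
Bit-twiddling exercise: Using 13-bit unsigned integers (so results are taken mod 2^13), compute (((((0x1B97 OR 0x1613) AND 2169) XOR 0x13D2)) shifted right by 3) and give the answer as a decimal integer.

0x1B97 = 1101110010111
0x1613 = 1011000010011
→ OR → 1111110010111 = 8087
2169 = 0100001111001
→ AND → 0100000010001 = 2065
0x13D2 = 1001111010010
→ XOR → 1101111000011 = 7107
→ shifted right by 3 → 0001101111000 = 888

888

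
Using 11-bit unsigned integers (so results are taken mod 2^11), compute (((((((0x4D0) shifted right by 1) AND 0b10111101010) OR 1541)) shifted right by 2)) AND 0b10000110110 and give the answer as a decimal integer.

18

0x4D0 = 10011010000
→ shifted right by 1 → 01001101000 = 616
0b10111101010 = 10111101010
→ AND → 00001101000 = 104
1541 = 11000000101
→ OR → 11001101101 = 1645
→ shifted right by 2 → 00110011011 = 411
0b10000110110 = 10000110110
→ AND → 00000010010 = 18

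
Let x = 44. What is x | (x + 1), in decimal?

45

x = 101100 = 44
x + 1 = 101101
OR    = 101101 = 45
(x | (x + 1) sets the lowest cleared bit.)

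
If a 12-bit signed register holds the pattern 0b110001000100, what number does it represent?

pattern = 110001000100 (MSB is 1 ⇒ negative)
Invert: 001110111011, add 1 → 001110111100 = 956, so the value is -956.
(Equivalently: 3140 - 2^12 = 3140 - 4096 = -956.)

-956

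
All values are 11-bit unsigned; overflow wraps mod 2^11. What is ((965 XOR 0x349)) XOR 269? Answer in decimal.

965 = 01111000101
0x349 = 01101001001
→ XOR → 00010001100 = 140
269 = 00100001101
→ XOR → 00110000001 = 385

385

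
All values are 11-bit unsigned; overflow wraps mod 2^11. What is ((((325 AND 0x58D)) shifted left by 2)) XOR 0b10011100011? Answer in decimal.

247

325 = 00101000101
0x58D = 10110001101
→ AND → 00100000101 = 261
→ shifted left by 2 (mod 2^11) → 10000010100 = 1044
0b10011100011 = 10011100011
→ XOR → 00011110111 = 247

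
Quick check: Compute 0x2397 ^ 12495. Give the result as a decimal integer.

4952

0x2397 = 10001110010111
12495 = 11000011001111
XOR → 01001101011000 = 4952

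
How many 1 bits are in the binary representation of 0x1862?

0x1862 = 1100001100010
Count the 1s: 1 + 1 + 1 + 1 + 1 = 5

5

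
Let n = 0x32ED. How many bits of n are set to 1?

0x32ED = 11001011101101
Count the 1s: 1 + 1 + 1 + 1 + 1 + 1 + 1 + 1 + 1 = 9

9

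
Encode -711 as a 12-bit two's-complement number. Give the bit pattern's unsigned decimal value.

711 in 12 bits: 001011000111
Invert: 110100111000
Add 1:  110100111001 = 3385
(Check: 2^12 - 711 = 4096 - 711 = 3385.)

3385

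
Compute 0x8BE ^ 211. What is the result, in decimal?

0x8BE = 100010111110
211 = 000011010011
XOR → 100001101101 = 2157

2157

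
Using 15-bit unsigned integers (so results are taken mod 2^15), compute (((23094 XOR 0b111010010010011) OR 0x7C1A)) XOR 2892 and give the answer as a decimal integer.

30195

23094 = 101101000110110
0b111010010010011 = 111010010010011
→ XOR → 010111010100101 = 11941
0x7C1A = 111110000011010
→ OR → 111111010111111 = 32447
2892 = 000101101001100
→ XOR → 111010111110011 = 30195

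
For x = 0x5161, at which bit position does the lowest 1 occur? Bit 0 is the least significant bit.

0

0x5161 = 101000101100001
Trailing zeros: 0, so the lowest set bit is bit 0 (value 1).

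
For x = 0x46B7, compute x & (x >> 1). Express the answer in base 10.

531

x = 100011010110111 = 18103
x>>1 = 010001101011011
AND  = 000001000010011 = 531
(x & (x >> 1) has a 1 wherever x has two consecutive 1 bits.)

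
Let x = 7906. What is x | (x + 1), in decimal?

7907

x = 1111011100010 = 7906
x + 1 = 1111011100011
OR    = 1111011100011 = 7907
(x | (x + 1) sets the lowest cleared bit.)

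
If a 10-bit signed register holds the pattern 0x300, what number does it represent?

-256

pattern = 1100000000 (MSB is 1 ⇒ negative)
Invert: 0011111111, add 1 → 0100000000 = 256, so the value is -256.
(Equivalently: 768 - 2^10 = 768 - 1024 = -256.)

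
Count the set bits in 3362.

5

3362 = 110100100010
Count the 1s: 1 + 1 + 1 + 1 + 1 = 5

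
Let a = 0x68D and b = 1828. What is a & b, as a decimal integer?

1540

0x68D = 11010001101
1828 = 11100100100
AND → 11000000100 = 1540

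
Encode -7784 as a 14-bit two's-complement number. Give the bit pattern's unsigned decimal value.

7784 in 14 bits: 01111001101000
Invert: 10000110010111
Add 1:  10000110011000 = 8600
(Check: 2^14 - 7784 = 16384 - 7784 = 8600.)

8600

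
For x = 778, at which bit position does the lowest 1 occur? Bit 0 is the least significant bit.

778 = 1100001010
Trailing zeros: 1, so the lowest set bit is bit 1 (value 2).

1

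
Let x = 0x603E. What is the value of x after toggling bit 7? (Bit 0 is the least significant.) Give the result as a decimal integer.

24766

x = 110000000111110
bit 7 is currently 0; toggle it via x ^ (1 << 7) = x ^ 128
→ 110000010111110 = 24766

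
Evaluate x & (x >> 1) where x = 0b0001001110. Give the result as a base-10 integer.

6

x = 1001110 = 78
x>>1 = 0100111
AND  = 0000110 = 6
(x & (x >> 1) has a 1 wherever x has two consecutive 1 bits.)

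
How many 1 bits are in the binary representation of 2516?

2516 = 100111010100
Count the 1s: 1 + 1 + 1 + 1 + 1 + 1 = 6

6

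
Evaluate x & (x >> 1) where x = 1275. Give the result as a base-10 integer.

x = 10011111011 = 1275
x>>1 = 01001111101
AND  = 00001111001 = 121
(x & (x >> 1) has a 1 wherever x has two consecutive 1 bits.)

121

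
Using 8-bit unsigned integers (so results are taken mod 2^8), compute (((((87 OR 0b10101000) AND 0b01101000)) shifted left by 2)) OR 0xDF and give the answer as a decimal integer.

87 = 01010111
0b10101000 = 10101000
→ OR → 11111111 = 255
0b01101000 = 01101000
→ AND → 01101000 = 104
→ shifted left by 2 (mod 2^8) → 10100000 = 160
0xDF = 11011111
→ OR → 11111111 = 255

255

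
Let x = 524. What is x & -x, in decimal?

x = 1000001100 = 524
-x (two's complement) = …0111110100
AND   = 0000000100 = 4
(x & -x isolates the lowest set bit of x.)

4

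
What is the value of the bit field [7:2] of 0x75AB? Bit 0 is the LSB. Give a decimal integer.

42

v = 111010110101011
Shift right by 2: 1110101101010
Mask low 6 bits: 101010 = 42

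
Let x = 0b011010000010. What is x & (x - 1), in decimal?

x = 11010000010 = 1666
x - 1 = 11010000001
AND   = 11010000000 = 1664
(x & (x - 1) clears the lowest set bit of x.)

1664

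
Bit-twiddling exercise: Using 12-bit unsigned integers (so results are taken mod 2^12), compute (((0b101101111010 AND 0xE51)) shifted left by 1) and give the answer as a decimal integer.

0b101101111010 = 101101111010
0xE51 = 111001010001
→ AND → 101001010000 = 2640
→ shifted left by 1 (mod 2^12) → 010010100000 = 1184

1184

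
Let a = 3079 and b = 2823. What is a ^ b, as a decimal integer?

1792

3079 = 110000000111
2823 = 101100000111
XOR → 011100000000 = 1792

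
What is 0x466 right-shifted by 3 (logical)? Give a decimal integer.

140

0x466 = 10001100110
shift right by 3 → 00010001100 = 140
(equivalently, floor(1126 / 8))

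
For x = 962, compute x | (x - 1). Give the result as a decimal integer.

x = 1111000010 = 962
x - 1 = 1111000001
OR    = 1111000011 = 963
(x | (x - 1) sets all bits below the lowest set bit.)

963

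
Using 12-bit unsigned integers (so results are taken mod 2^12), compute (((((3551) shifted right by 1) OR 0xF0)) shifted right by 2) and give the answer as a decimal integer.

447

3551 = 110111011111
→ shifted right by 1 → 011011101111 = 1775
0xF0 = 000011110000
→ OR → 011011111111 = 1791
→ shifted right by 2 → 000110111111 = 447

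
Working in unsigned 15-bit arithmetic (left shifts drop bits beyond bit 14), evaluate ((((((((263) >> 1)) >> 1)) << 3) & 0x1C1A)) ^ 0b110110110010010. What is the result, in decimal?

263 = 000000100000111
→ >> 1 → 000000010000011 = 131
→ >> 1 → 000000001000001 = 65
→ << 3 (mod 2^15) → 000001000001000 = 520
0x1C1A = 001110000011010
→ & → 000000000001000 = 8
0b110110110010010 = 110110110010010
→ ^ → 110110110011010 = 28058

28058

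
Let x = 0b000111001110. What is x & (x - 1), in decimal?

x = 111001110 = 462
x - 1 = 111001101
AND   = 111001100 = 460
(x & (x - 1) clears the lowest set bit of x.)

460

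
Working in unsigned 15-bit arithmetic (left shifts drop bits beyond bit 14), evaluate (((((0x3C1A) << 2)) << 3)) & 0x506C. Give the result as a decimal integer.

64

0x3C1A = 011110000011010
→ << 2 (mod 2^15) → 111000001101000 = 28776
→ << 3 (mod 2^15) → 000001101000000 = 832
0x506C = 101000001101100
→ & → 000000001000000 = 64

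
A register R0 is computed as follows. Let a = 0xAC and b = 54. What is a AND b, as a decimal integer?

36

0xAC = 10101100
54 = 00110110
AND → 00100100 = 36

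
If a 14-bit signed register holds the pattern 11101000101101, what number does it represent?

pattern = 11101000101101 (MSB is 1 ⇒ negative)
Invert: 00010111010010, add 1 → 00010111010011 = 1491, so the value is -1491.
(Equivalently: 14893 - 2^14 = 14893 - 16384 = -1491.)

-1491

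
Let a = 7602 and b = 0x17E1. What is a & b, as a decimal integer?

7602 = 1110110110010
0x17E1 = 1011111100001
AND → 1010110100000 = 5536

5536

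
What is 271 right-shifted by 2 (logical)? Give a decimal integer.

271 = 100001111
shift right by 2 → 001000011 = 67
(equivalently, floor(271 / 4))

67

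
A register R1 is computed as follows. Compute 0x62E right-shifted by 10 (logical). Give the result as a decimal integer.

0x62E = 11000101110
shift right by 10 → 00000000001 = 1
(equivalently, floor(1582 / 1024))

1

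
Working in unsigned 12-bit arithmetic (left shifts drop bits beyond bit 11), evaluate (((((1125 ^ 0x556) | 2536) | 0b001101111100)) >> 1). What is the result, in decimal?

1125 = 010001100101
0x556 = 010101010110
→ ^ → 000100110011 = 307
2536 = 100111101000
→ | → 100111111011 = 2555
0b001101111100 = 001101111100
→ | → 101111111111 = 3071
→ >> 1 → 010111111111 = 1535

1535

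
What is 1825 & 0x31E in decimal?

768

1825 = 11100100001
0x31E = 01100011110
AND → 01100000000 = 768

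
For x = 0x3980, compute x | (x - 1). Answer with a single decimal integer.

14847

x = 11100110000000 = 14720
x - 1 = 11100101111111
OR    = 11100111111111 = 14847
(x | (x - 1) sets all bits below the lowest set bit.)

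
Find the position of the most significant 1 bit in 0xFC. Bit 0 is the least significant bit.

7

0xFC = 11111100
The topmost 1 is at position 7 (since 2^7 = 128 ≤ 252 < 256).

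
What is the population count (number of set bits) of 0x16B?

6

0x16B = 101101011
Count the 1s: 1 + 1 + 1 + 1 + 1 + 1 = 6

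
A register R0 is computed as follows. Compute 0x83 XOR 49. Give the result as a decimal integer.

178

0x83 = 10000011
49 = 00110001
XOR → 10110010 = 178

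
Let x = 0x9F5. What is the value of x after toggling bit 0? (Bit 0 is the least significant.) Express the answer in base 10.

2548

x = 00100111110101
bit 0 is currently 1; toggle it via x ^ (1 << 0) = x ^ 1
→ 00100111110100 = 2548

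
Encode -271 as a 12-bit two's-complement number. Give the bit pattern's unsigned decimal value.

3825

271 in 12 bits: 000100001111
Invert: 111011110000
Add 1:  111011110001 = 3825
(Check: 2^12 - 271 = 4096 - 271 = 3825.)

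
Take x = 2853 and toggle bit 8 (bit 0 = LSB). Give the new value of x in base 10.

2597

x = 101100100101
bit 8 is currently 1; toggle it via x ^ (1 << 8) = x ^ 256
→ 101000100101 = 2597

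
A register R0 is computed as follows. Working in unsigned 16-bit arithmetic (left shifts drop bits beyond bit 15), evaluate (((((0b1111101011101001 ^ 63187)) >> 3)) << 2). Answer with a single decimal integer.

0b1111101011101001 = 1111101011101001
63187 = 1111011011010011
→ ^ → 0000110000111010 = 3130
→ >> 3 → 0000000110000111 = 391
→ << 2 (mod 2^16) → 0000011000011100 = 1564

1564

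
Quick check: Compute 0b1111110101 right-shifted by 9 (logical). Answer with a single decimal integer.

x = 1111110101
shift right by 9 → 0000000001 = 1
(equivalently, floor(1013 / 512))

1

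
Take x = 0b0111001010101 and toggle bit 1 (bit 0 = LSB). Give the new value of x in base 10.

3671

x = 0111001010101
bit 1 is currently 0; toggle it via x ^ (1 << 1) = x ^ 2
→ 0111001010111 = 3671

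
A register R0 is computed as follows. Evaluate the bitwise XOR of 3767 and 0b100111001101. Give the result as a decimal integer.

1914

3767 = 111010110111
b = 100111001101
XOR → 011101111010 = 1914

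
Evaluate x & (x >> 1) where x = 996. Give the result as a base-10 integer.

480

x = 1111100100 = 996
x>>1 = 0111110010
AND  = 0111100000 = 480
(x & (x >> 1) has a 1 wherever x has two consecutive 1 bits.)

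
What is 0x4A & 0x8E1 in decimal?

0x4A = 000001001010
0x8E1 = 100011100001
AND → 000001000000 = 64

64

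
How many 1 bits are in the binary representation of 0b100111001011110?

9

n = 100111001011110
Count the 1s: 1 + 1 + 1 + 1 + 1 + 1 + 1 + 1 + 1 = 9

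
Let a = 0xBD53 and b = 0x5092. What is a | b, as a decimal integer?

64979

0xBD53 = 1011110101010011
0x5092 = 0101000010010010
 OR → 1111110111010011 = 64979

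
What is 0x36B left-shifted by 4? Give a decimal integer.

14000

0x36B = 00001101101011
shift left by 4 → 11011010110000 = 14000
(equivalently, 875 × 2^4 = 875 × 16)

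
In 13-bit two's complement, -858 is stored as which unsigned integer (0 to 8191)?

858 in 13 bits: 0001101011010
Invert: 1110010100101
Add 1:  1110010100110 = 7334
(Check: 2^13 - 858 = 8192 - 858 = 7334.)

7334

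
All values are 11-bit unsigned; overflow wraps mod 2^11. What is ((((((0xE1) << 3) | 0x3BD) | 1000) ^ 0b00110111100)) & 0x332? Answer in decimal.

512

0xE1 = 00011100001
→ << 3 (mod 2^11) → 11100001000 = 1800
0x3BD = 01110111101
→ | → 11110111101 = 1981
1000 = 01111101000
→ | → 11111111101 = 2045
0b00110111100 = 00110111100
→ ^ → 11001000001 = 1601
0x332 = 01100110010
→ & → 01000000000 = 512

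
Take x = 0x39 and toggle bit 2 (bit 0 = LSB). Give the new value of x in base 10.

61

x = 00111001
bit 2 is currently 0; toggle it via x ^ (1 << 2) = x ^ 4
→ 00111101 = 61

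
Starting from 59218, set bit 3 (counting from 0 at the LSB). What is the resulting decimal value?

x = 1110011101010010
bit 3 is currently 0; set it via x | (1 << 3) = x | 8
→ 1110011101011010 = 59226

59226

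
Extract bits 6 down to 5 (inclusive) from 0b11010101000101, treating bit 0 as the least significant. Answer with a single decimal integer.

v = 11010101000101
Shift right by 5: 110101010
Mask low 2 bits: 10 = 2

2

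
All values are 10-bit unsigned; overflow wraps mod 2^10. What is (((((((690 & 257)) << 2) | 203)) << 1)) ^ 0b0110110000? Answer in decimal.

38

690 = 1010110010
257 = 0100000001
→ & → 0000000000 = 0
→ << 2 (mod 2^10) → 0000000000 = 0
203 = 0011001011
→ | → 0011001011 = 203
→ << 1 (mod 2^10) → 0110010110 = 406
0b0110110000 = 0110110000
→ ^ → 0000100110 = 38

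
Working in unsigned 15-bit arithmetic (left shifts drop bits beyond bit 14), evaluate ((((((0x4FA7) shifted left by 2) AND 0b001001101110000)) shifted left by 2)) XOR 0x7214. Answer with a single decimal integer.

0x4FA7 = 100111110100111
→ shifted left by 2 (mod 2^15) → 011111010011100 = 16028
0b001001101110000 = 001001101110000
→ AND → 001001000010000 = 4624
→ shifted left by 2 (mod 2^15) → 100100001000000 = 18496
0x7214 = 111001000010100
→ XOR → 011101001010100 = 14932

14932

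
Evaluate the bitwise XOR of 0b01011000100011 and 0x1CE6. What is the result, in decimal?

a = 1011000100011
0x1CE6 = 1110011100110
XOR → 0101011000101 = 2757

2757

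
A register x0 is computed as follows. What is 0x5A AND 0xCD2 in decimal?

0x5A = 000001011010
0xCD2 = 110011010010
AND → 000001010010 = 82

82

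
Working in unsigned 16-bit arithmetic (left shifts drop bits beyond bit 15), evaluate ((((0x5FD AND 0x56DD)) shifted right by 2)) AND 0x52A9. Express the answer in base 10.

33

0x5FD = 0000010111111101
0x56DD = 0101011011011101
→ AND → 0000010011011101 = 1245
→ shifted right by 2 → 0000000100110111 = 311
0x52A9 = 0101001010101001
→ AND → 0000000000100001 = 33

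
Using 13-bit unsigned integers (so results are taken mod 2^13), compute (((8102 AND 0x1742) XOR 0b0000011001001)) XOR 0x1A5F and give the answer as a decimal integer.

3476

8102 = 1111110100110
0x1742 = 1011101000010
→ AND → 1011100000010 = 5890
0b0000011001001 = 0000011001001
→ XOR → 1011111001011 = 6091
0x1A5F = 1101001011111
→ XOR → 0110110010100 = 3476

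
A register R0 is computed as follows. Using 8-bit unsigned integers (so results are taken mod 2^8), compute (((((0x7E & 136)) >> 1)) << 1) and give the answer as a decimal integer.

0x7E = 01111110
136 = 10001000
→ & → 00001000 = 8
→ >> 1 → 00000100 = 4
→ << 1 (mod 2^8) → 00001000 = 8

8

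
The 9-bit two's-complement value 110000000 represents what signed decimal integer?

pattern = 110000000 (MSB is 1 ⇒ negative)
Invert: 001111111, add 1 → 010000000 = 128, so the value is -128.
(Equivalently: 384 - 2^9 = 384 - 512 = -128.)

-128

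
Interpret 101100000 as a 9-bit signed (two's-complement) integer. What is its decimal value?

-160

pattern = 101100000 (MSB is 1 ⇒ negative)
Invert: 010011111, add 1 → 010100000 = 160, so the value is -160.
(Equivalently: 352 - 2^9 = 352 - 512 = -160.)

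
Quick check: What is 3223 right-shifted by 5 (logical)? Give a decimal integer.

3223 = 110010010111
shift right by 5 → 000001100100 = 100
(equivalently, floor(3223 / 32))

100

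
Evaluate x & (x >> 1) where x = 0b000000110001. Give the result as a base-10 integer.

16

x = 110001 = 49
x>>1 = 011000
AND  = 010000 = 16
(x & (x >> 1) has a 1 wherever x has two consecutive 1 bits.)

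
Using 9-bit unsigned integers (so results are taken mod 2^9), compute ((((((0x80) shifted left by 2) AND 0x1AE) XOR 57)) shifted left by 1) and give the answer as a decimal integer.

114

0x80 = 010000000
→ shifted left by 2 (mod 2^9) → 000000000 = 0
0x1AE = 110101110
→ AND → 000000000 = 0
57 = 000111001
→ XOR → 000111001 = 57
→ shifted left by 1 (mod 2^9) → 001110010 = 114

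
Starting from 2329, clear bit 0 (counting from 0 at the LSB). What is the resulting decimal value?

x = 100100011001
bit 0 is currently 1; clear it via x & ~(1 << 0) = x & ~1
→ 100100011000 = 2328

2328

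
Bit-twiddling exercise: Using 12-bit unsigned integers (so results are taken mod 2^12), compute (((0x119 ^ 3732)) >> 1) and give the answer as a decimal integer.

1990

0x119 = 000100011001
3732 = 111010010100
→ ^ → 111110001101 = 3981
→ >> 1 → 011111000110 = 1990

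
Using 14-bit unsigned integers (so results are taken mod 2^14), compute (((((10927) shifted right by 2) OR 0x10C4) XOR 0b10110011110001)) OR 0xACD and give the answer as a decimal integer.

10927 = 10101010101111
→ shifted right by 2 → 00101010101011 = 2731
0x10C4 = 01000011000100
→ OR → 01101011101111 = 6895
0b10110011110001 = 10110011110001
→ XOR → 11011000011110 = 13854
0xACD = 00101011001101
→ OR → 11111011011111 = 16095

16095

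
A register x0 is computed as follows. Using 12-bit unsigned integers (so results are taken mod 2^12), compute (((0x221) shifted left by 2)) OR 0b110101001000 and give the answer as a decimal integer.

3532

0x221 = 001000100001
→ shifted left by 2 (mod 2^12) → 100010000100 = 2180
0b110101001000 = 110101001000
→ OR → 110111001100 = 3532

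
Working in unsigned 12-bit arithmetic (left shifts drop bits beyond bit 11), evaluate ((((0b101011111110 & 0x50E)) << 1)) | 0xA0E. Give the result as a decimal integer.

2590

0b101011111110 = 101011111110
0x50E = 010100001110
→ & → 000000001110 = 14
→ << 1 (mod 2^12) → 000000011100 = 28
0xA0E = 101000001110
→ | → 101000011110 = 2590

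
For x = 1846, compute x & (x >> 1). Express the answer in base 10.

x = 11100110110 = 1846
x>>1 = 01110011011
AND  = 01100010010 = 786
(x & (x >> 1) has a 1 wherever x has two consecutive 1 bits.)

786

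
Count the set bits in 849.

5

849 = 1101010001
Count the 1s: 1 + 1 + 1 + 1 + 1 = 5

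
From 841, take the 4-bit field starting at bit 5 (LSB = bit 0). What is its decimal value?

10

v = 1101001001
Shift right by 5: 11010
Mask low 4 bits: 1010 = 10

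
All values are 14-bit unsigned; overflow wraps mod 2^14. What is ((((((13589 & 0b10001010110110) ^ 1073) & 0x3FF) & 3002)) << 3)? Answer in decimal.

256

13589 = 11010100010101
0b10001010110110 = 10001010110110
→ & → 10000000010100 = 8212
1073 = 00010000110001
→ ^ → 10010000100101 = 9253
0x3FF = 00001111111111
→ & → 00000000100101 = 37
3002 = 00101110111010
→ & → 00000000100000 = 32
→ << 3 (mod 2^14) → 00000100000000 = 256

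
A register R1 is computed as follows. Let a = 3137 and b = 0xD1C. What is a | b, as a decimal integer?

3421

3137 = 110001000001
0xD1C = 110100011100
 OR → 110101011101 = 3421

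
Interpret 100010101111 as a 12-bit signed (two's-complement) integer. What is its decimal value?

-1873

pattern = 100010101111 (MSB is 1 ⇒ negative)
Invert: 011101010000, add 1 → 011101010001 = 1873, so the value is -1873.
(Equivalently: 2223 - 2^12 = 2223 - 4096 = -1873.)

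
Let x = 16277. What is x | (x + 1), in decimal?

16279

x = 11111110010101 = 16277
x + 1 = 11111110010110
OR    = 11111110010111 = 16279
(x | (x + 1) sets the lowest cleared bit.)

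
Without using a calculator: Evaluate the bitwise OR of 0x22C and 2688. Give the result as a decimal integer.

0x22C = 001000101100
2688 = 101010000000
 OR → 101010101100 = 2732

2732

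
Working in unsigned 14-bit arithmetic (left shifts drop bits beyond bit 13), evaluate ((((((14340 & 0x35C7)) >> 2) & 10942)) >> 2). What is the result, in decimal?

14340 = 11100000000100
0x35C7 = 11010111000111
→ & → 11000000000100 = 12292
→ >> 2 → 00110000000001 = 3073
10942 = 10101010111110
→ & → 00100000000000 = 2048
→ >> 2 → 00001000000000 = 512

512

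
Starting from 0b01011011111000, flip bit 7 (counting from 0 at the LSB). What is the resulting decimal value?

x = 01011011111000
bit 7 is currently 1; toggle it via x ^ (1 << 7) = x ^ 128
→ 01011001111000 = 5752

5752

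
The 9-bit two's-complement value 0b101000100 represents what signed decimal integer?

-188

pattern = 101000100 (MSB is 1 ⇒ negative)
Invert: 010111011, add 1 → 010111100 = 188, so the value is -188.
(Equivalently: 324 - 2^9 = 324 - 512 = -188.)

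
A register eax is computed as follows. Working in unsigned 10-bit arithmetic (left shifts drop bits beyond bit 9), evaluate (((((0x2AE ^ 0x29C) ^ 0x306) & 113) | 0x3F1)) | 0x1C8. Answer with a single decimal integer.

0x2AE = 1010101110
0x29C = 1010011100
→ ^ → 0000110010 = 50
0x306 = 1100000110
→ ^ → 1100110100 = 820
113 = 0001110001
→ & → 0000110000 = 48
0x3F1 = 1111110001
→ | → 1111110001 = 1009
0x1C8 = 0111001000
→ | → 1111111001 = 1017

1017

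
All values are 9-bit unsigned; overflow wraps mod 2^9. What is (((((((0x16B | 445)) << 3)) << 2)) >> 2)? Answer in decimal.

0x16B = 101101011
445 = 110111101
→ | → 111111111 = 511
→ << 3 (mod 2^9) → 111111000 = 504
→ << 2 (mod 2^9) → 111100000 = 480
→ >> 2 → 001111000 = 120

120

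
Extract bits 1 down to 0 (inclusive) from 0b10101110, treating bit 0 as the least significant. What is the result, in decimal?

2

v = 10101110
Shift right by 0: 10101110
Mask low 2 bits: 10 = 2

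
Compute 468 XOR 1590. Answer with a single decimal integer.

468 = 00111010100
1590 = 11000110110
XOR → 11111100010 = 2018

2018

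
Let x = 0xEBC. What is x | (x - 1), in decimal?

x = 111010111100 = 3772
x - 1 = 111010111011
OR    = 111010111111 = 3775
(x | (x - 1) sets all bits below the lowest set bit.)

3775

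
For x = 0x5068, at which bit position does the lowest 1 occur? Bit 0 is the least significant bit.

3

0x5068 = 101000001101000
Trailing zeros: 3, so the lowest set bit is bit 3 (value 8).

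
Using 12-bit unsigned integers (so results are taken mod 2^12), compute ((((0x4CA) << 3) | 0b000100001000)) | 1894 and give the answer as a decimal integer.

1918

0x4CA = 010011001010
→ << 3 (mod 2^12) → 011001010000 = 1616
0b000100001000 = 000100001000
→ | → 011101011000 = 1880
1894 = 011101100110
→ | → 011101111110 = 1918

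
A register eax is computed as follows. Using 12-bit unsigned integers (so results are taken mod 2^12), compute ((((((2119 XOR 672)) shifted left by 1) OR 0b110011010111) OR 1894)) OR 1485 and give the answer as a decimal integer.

4095

2119 = 100001000111
672 = 001010100000
→ XOR → 101011100111 = 2791
→ shifted left by 1 (mod 2^12) → 010111001110 = 1486
0b110011010111 = 110011010111
→ OR → 110111011111 = 3551
1894 = 011101100110
→ OR → 111111111111 = 4095
1485 = 010111001101
→ OR → 111111111111 = 4095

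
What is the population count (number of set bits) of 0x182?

0x182 = 110000010
Count the 1s: 1 + 1 + 1 = 3

3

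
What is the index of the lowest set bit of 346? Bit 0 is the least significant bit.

346 = 101011010
Trailing zeros: 1, so the lowest set bit is bit 1 (value 2).

1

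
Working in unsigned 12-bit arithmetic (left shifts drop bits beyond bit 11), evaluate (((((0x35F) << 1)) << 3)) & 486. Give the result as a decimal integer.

480

0x35F = 001101011111
→ << 1 (mod 2^12) → 011010111110 = 1726
→ << 3 (mod 2^12) → 010111110000 = 1520
486 = 000111100110
→ & → 000111100000 = 480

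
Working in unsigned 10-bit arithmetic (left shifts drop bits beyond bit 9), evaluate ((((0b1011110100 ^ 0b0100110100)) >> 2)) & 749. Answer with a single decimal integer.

224

0b1011110100 = 1011110100
0b0100110100 = 0100110100
→ ^ → 1111000000 = 960
→ >> 2 → 0011110000 = 240
749 = 1011101101
→ & → 0011100000 = 224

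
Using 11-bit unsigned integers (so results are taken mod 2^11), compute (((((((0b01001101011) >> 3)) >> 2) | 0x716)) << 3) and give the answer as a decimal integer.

184

0b01001101011 = 01001101011
→ >> 3 → 00001001101 = 77
→ >> 2 → 00000010011 = 19
0x716 = 11100010110
→ | → 11100010111 = 1815
→ << 3 (mod 2^11) → 00010111000 = 184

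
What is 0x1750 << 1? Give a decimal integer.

0x1750 = 01011101010000
shift left by 1 → 10111010100000 = 11936
(equivalently, 5968 × 2^1 = 5968 × 2)

11936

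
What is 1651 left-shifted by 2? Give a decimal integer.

6604

1651 = 0011001110011
shift left by 2 → 1100111001100 = 6604
(equivalently, 1651 × 2^2 = 1651 × 4)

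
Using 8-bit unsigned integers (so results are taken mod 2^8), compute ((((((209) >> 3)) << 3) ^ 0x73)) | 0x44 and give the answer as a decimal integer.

231

209 = 11010001
→ >> 3 → 00011010 = 26
→ << 3 (mod 2^8) → 11010000 = 208
0x73 = 01110011
→ ^ → 10100011 = 163
0x44 = 01000100
→ | → 11100111 = 231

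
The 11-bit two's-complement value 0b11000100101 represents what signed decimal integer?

pattern = 11000100101 (MSB is 1 ⇒ negative)
Invert: 00111011010, add 1 → 00111011011 = 475, so the value is -475.
(Equivalently: 1573 - 2^11 = 1573 - 2048 = -475.)

-475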